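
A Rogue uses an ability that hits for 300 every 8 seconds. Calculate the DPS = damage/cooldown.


DPS = damage / cooldown
= 300 / 8
= 37.50

37.50 DPS


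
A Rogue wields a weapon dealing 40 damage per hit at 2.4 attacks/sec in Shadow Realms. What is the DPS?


DPS = damage * attack_speed
= 40 * 2.4
= 96.0

96.0 DPS


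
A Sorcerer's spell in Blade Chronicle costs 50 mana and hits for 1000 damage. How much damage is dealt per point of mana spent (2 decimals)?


Efficiency = damage / mana
= 1000 / 50
= 20.00

20.00 dmg/mana


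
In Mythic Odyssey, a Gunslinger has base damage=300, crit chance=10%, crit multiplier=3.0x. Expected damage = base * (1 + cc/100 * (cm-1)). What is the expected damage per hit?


E[dmg] = base * (1 + crit_chance * (crit_mult - 1))
cc as decimal = 10/100 = 0.1
cm - 1 = 3.0 - 1 = 2.0
Bonus factor = 0.1 * 2.0 = 0.2
Total multiplier = 1 + 0.2 = 1.2
Expected damage = 300 * 1.2 = 360.00

360.00 damage


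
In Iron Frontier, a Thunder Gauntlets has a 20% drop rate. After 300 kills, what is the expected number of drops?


Expected drops = kills * (drop_rate / 100)
= 300 * (20 / 100)
= 300 * 0.2
= 60.0

60.0 drops


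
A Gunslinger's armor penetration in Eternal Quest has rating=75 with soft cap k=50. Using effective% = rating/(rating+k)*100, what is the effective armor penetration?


effective% = rating / (rating + k) * 100
= 75 / (75 + 50) * 100
= 75 / 125 * 100
= 0.6 * 100
= 60.00%

60.00%


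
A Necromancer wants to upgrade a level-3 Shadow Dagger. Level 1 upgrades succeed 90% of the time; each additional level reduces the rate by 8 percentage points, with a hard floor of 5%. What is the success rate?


raw_rate = 90 - 8 * (3 - 1)
= 90 - 8 * 2
= 90 - 16
= 74
Apply floor: max(74, 5) = 74%

74%


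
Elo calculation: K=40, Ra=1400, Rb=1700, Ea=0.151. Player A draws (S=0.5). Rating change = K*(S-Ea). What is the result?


Elo update: delta = K * (S - Ea), where S = 0.5 (draws)
S - Ea = 0.5 - 0.151 = 0.349
Rating change = 40 * 0.349
= 13.96

13.96 rating points


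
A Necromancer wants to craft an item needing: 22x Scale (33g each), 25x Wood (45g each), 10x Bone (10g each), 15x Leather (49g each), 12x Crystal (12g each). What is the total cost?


Cost breakdown:
  Scale: 22 * 33 = 726
  Wood: 25 * 45 = 1125
  Bone: 10 * 10 = 100
  Leather: 15 * 49 = 735
  Crystal: 12 * 12 = 144
Total = 726 + 1125 + 100 + 735 + 144 = 2830

2830 gold


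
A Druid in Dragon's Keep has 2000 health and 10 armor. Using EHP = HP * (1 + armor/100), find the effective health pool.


EHP = 2000 * (1 + 10/100)
= 2000 * (1 + 0.1)
= 2000 * 1.1
= 2200.0

2200.0 EHP


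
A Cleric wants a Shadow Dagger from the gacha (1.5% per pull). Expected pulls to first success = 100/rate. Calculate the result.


Expected pulls for a geometric distribution = 1/p = 100 / rate%
= 100 / 1.5
= 66.67

66.67 pulls


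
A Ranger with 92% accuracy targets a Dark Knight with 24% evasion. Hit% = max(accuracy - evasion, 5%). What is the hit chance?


accuracy - evasion = 92 - 24 = 68
Apply floor: max(68, 5) = 68
Hit chance = 68%

68%


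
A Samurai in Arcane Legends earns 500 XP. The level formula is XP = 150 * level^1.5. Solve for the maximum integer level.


XP = 150 * level^1.5, so level = (XP / 150)^(1/1.5)
= (500 / 150)^(1/1.5)
= 3.3333^0.6667
= 2.2314
Floor: level = 2

level 2


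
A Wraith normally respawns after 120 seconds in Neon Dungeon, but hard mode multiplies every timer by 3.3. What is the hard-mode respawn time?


Respawn time = base * multiplier
= 120 * 3.3
= 396.0 seconds

396.0 seconds


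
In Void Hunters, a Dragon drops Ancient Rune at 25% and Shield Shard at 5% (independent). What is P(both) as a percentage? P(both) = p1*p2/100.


For independent events, P(both) = P(A) * P(B)
= 25% * 5%
= 125 / 100 %
= 1.25%

1.25%


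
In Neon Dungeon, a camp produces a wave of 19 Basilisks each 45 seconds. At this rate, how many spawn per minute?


Spawns per minute = count * (60 / interval)
= 19 * (60 / 45)
= 19 * 1.3333
= 25.33

25.33 per minute


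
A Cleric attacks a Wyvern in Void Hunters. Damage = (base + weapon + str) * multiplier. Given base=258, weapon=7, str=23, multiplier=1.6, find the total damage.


Sum base + weapon + str = 258 + 7 + 23 = 288
Multiply by 1.6:
288 * 1.6 = 460.8

460.8 damage


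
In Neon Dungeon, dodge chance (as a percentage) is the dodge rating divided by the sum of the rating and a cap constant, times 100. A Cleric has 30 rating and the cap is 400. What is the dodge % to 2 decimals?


dodge% = 30 / (30 + 400) * 100
= 30 / 430 * 100
= 0.069767 * 100
= 6.98%

6.98%


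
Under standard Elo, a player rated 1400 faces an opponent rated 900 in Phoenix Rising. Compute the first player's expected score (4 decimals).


Elo expected score: Ea = 1/(1 + 10^((Rb-Ra)/400))
Rb - Ra = 900 - 1400 = -500
(Rb-Ra)/400 = -500/400 = -1.25
10^-1.25 = 0.056234
Ea = 1/(1 + 0.056234) = 1/1.056234 = 0.9468

0.9468


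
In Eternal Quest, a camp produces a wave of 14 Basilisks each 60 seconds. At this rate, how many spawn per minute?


Spawns per minute = count * (60 / interval)
= 14 * (60 / 60)
= 14 * 1.0
= 14.0

14.0 per minute


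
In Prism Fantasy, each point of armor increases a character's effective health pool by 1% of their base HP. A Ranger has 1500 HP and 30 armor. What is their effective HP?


EHP = 1500 * (1 + 30/100)
= 1500 * (1 + 0.3)
= 1500 * 1.3
= 1950.0

1950.0 EHP


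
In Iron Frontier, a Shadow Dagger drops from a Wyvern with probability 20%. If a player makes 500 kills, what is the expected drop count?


Expected drops = kills * (drop_rate / 100)
= 500 * (20 / 100)
= 500 * 0.2
= 100.0

100.0 drops


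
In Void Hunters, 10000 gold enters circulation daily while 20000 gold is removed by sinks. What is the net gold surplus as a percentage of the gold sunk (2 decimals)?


Net gold = 10000 - 20000 = -10000
Inflation rate = net / sunk * 100 = -10000 / 20000 * 100
= -0.5 * 100
= -50.00%

-50.00%


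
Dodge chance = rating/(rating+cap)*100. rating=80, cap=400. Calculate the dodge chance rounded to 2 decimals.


dodge% = 80 / (80 + 400) * 100
= 80 / 480 * 100
= 0.166667 * 100
= 16.67%

16.67%


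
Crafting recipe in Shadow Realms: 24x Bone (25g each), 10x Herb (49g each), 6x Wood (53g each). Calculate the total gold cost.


Cost breakdown:
  Bone: 24 * 25 = 600
  Herb: 10 * 49 = 490
  Wood: 6 * 53 = 318
Total = 600 + 490 + 318 = 1408

1408 gold


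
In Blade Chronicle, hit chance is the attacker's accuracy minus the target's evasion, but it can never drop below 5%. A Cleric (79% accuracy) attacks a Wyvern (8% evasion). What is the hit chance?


accuracy - evasion = 79 - 8 = 71
Apply floor: max(71, 5) = 71
Hit chance = 71%

71%


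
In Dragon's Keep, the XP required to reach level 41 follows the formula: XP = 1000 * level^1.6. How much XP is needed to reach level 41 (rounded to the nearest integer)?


XP = 1000 * level^1.6
Substitute level = 41:
XP = 1000 * 41^1.6
= 1000 * 380.5872
= 380587

380587 XP


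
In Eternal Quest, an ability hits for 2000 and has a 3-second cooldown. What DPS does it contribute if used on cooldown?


DPS = damage / cooldown
= 2000 / 3
= 666.67

666.67 DPS


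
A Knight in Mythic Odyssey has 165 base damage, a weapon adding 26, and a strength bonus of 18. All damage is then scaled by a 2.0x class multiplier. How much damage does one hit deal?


Sum base + weapon + str = 165 + 26 + 18 = 209
Multiply by 2.0:
209 * 2.0 = 418.0

418.0 damage


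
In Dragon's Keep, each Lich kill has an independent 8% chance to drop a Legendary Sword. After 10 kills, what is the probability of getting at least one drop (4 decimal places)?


P(at least one) = 1 - P(none) = 1 - (1-p)^n
p = 8/100 = 0.08
1 - p = 0.92
(1 - p)^10 = 0.92^10 = 0.434388
P(at least one) = 1 - 0.434388 = 0.5656

0.5656


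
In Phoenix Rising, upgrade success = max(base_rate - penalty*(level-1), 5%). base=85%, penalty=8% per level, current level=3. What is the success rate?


raw_rate = 85 - 8 * (3 - 1)
= 85 - 8 * 2
= 85 - 16
= 69
Apply floor: max(69, 5) = 69%

69%


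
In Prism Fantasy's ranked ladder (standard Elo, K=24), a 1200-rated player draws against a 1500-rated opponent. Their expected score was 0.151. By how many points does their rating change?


Elo update: delta = K * (S - Ea), where S = 0.5 (draws)
S - Ea = 0.5 - 0.151 = 0.349
Rating change = 24 * 0.349
= 8.38

8.38 rating points


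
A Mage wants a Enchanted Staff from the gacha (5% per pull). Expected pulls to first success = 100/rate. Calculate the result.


Expected pulls for a geometric distribution = 1/p = 100 / rate%
= 100 / 5
= 20.0

20.0 pulls


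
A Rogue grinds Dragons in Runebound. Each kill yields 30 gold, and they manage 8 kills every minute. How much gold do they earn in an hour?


Gold per minute = 30 * 8 = 240
Gold per hour = 240 * 60 = 14400

14400 gold/hour


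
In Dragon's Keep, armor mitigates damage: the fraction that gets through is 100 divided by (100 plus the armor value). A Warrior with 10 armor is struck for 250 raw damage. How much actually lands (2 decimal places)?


actual = 250 * 100 / (100 + 10)
= 250 * 100 / 110
= 25000 / 110
= 227.27

227.27 damage


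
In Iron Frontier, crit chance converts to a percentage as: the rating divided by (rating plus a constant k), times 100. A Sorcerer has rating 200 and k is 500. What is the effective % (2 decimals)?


effective% = rating / (rating + k) * 100
= 200 / (200 + 500) * 100
= 200 / 700 * 100
= 0.285714 * 100
= 28.57%

28.57%


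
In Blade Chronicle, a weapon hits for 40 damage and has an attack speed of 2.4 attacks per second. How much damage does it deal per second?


DPS = damage * attack_speed
= 40 * 2.4
= 96.0

96.0 DPS


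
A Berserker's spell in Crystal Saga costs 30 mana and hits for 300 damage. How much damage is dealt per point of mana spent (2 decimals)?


Efficiency = damage / mana
= 300 / 30
= 10.00

10.00 dmg/mana


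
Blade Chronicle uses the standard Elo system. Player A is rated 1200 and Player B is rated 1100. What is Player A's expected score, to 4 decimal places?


Elo expected score: Ea = 1/(1 + 10^((Rb-Ra)/400))
Rb - Ra = 1100 - 1200 = -100
(Rb-Ra)/400 = -100/400 = -0.25
10^-0.25 = 0.562341
Ea = 1/(1 + 0.562341) = 1/1.562341 = 0.6401

0.6401


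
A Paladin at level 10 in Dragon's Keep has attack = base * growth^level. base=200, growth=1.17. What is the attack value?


value = base * growth^level
= 200 * 1.17^10
= 200 * 4.806828
= 961.37

961.37 attack


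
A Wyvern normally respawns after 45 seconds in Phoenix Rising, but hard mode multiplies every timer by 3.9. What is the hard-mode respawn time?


Respawn time = base * multiplier
= 45 * 3.9
= 175.5 seconds

175.5 seconds


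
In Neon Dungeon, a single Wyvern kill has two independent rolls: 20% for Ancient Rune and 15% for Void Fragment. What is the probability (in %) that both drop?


For independent events, P(both) = P(A) * P(B)
= 20% * 15%
= 300 / 100 %
= 3.0%

3.0%


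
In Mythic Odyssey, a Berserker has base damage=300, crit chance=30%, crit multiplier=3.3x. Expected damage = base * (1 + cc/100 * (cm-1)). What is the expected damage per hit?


E[dmg] = base * (1 + crit_chance * (crit_mult - 1))
cc as decimal = 30/100 = 0.3
cm - 1 = 3.3 - 1 = 2.3
Bonus factor = 0.3 * 2.3 = 0.69
Total multiplier = 1 + 0.69 = 1.69
Expected damage = 300 * 1.69 = 507.00

507.00 damage


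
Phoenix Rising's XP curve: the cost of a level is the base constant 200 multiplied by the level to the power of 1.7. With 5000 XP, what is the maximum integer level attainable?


XP = 200 * level^1.7, so level = (XP / 200)^(1/1.7)
= (5000 / 200)^(1/1.7)
= 25.0^0.5882
= 6.6423
Floor: level = 6

level 6


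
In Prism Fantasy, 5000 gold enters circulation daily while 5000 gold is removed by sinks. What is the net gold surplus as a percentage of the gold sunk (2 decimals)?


Net gold = 5000 - 5000 = 0
Inflation rate = net / sunk * 100 = 0 / 5000 * 100
= 0.0 * 100
= 0.00%

0.00%


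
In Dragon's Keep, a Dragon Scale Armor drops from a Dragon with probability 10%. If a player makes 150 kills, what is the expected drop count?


Expected drops = kills * (drop_rate / 100)
= 150 * (10 / 100)
= 150 * 0.1
= 15.0

15.0 drops


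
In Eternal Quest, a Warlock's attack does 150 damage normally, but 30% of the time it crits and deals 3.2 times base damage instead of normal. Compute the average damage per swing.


E[dmg] = base * (1 + crit_chance * (crit_mult - 1))
cc as decimal = 30/100 = 0.3
cm - 1 = 3.2 - 1 = 2.2
Bonus factor = 0.3 * 2.2 = 0.66
Total multiplier = 1 + 0.66 = 1.66
Expected damage = 150 * 1.66 = 249.00

249.00 damage


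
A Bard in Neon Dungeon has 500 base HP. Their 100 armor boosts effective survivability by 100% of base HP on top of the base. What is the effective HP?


EHP = 500 * (1 + 100/100)
= 500 * (1 + 1.0)
= 500 * 2.0
= 1000.0

1000.0 EHP


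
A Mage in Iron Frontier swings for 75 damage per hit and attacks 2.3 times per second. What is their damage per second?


DPS = damage * attack_speed
= 75 * 2.3
= 172.5

172.5 DPS


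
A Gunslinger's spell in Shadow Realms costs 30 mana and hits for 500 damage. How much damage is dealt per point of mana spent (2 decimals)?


Efficiency = damage / mana
= 500 / 30
= 16.67

16.67 dmg/mana


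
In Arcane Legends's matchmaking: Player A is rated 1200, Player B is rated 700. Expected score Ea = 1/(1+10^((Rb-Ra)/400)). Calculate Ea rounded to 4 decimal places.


Elo expected score: Ea = 1/(1 + 10^((Rb-Ra)/400))
Rb - Ra = 700 - 1200 = -500
(Rb-Ra)/400 = -500/400 = -1.25
10^-1.25 = 0.056234
Ea = 1/(1 + 0.056234) = 1/1.056234 = 0.9468

0.9468


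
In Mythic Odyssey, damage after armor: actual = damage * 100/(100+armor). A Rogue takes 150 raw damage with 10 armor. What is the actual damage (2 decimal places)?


actual = 150 * 100 / (100 + 10)
= 150 * 100 / 110
= 15000 / 110
= 136.36

136.36 damage


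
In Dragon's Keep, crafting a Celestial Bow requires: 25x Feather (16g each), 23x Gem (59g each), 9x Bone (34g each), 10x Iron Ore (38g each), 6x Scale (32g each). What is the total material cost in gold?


Cost breakdown:
  Feather: 25 * 16 = 400
  Gem: 23 * 59 = 1357
  Bone: 9 * 34 = 306
  Iron Ore: 10 * 38 = 380
  Scale: 6 * 32 = 192
Total = 400 + 1357 + 306 + 380 + 192 = 2635

2635 gold


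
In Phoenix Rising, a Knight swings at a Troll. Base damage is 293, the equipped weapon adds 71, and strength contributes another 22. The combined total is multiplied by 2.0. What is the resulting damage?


Sum base + weapon + str = 293 + 71 + 22 = 386
Multiply by 2.0:
386 * 2.0 = 772.0

772.0 damage


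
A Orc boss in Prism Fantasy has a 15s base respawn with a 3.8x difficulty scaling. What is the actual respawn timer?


Respawn time = base * multiplier
= 15 * 3.8
= 57.0 seconds

57.0 seconds


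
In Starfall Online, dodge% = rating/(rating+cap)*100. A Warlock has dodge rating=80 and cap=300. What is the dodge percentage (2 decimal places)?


dodge% = 80 / (80 + 300) * 100
= 80 / 380 * 100
= 0.210526 * 100
= 21.05%

21.05%


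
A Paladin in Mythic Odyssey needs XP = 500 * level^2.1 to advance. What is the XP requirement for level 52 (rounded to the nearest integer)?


XP = 500 * level^2.1
Substitute level = 52:
XP = 500 * 52^2.1
= 500 * 4014.2741
= 2007137

2007137 XP


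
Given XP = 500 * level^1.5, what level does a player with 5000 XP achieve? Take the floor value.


XP = 500 * level^1.5, so level = (XP / 500)^(1/1.5)
= (5000 / 500)^(1/1.5)
= 10.0^0.6667
= 4.6416
Floor: level = 4

level 4


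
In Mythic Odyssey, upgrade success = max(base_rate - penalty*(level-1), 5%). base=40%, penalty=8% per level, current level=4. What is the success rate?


raw_rate = 40 - 8 * (4 - 1)
= 40 - 8 * 3
= 40 - 24
= 16
Apply floor: max(16, 5) = 16%

16%


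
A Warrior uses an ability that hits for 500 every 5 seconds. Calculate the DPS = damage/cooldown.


DPS = damage / cooldown
= 500 / 5
= 100.00

100.00 DPS


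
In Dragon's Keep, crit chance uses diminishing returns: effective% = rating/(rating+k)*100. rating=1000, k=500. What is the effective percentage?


effective% = rating / (rating + k) * 100
= 1000 / (1000 + 500) * 100
= 1000 / 1500 * 100
= 0.666667 * 100
= 66.67%

66.67%


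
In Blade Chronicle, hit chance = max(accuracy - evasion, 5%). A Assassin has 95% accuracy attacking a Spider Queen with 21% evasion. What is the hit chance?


accuracy - evasion = 95 - 21 = 74
Apply floor: max(74, 5) = 74
Hit chance = 74%

74%


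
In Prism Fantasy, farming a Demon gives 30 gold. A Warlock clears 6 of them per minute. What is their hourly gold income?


Gold per minute = 30 * 6 = 180
Gold per hour = 180 * 60 = 10800

10800 gold/hour


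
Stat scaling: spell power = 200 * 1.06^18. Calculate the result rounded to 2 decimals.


value = base * growth^level
= 200 * 1.06^18
= 200 * 2.854339
= 570.87

570.87 spell power


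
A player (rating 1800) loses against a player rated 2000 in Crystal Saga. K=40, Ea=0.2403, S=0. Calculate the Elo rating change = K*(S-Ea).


Elo update: delta = K * (S - Ea), where S = 0 (loses)
S - Ea = 0 - 0.2403 = -0.2403
Rating change = 40 * -0.2403
= -9.61

-9.61 rating points


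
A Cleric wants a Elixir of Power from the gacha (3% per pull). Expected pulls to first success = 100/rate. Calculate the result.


Expected pulls for a geometric distribution = 1/p = 100 / rate%
= 100 / 3
= 33.33

33.33 pulls


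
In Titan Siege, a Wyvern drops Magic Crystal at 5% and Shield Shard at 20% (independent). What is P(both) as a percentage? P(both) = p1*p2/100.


For independent events, P(both) = P(A) * P(B)
= 5% * 20%
= 100 / 100 %
= 1.0%

1.0%


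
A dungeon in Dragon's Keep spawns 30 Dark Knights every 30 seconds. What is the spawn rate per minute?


Spawns per minute = count * (60 / interval)
= 30 * (60 / 30)
= 30 * 2.0
= 60.0

60.0 per minute


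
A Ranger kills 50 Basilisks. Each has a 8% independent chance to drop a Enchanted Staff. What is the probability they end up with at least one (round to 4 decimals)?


P(at least one) = 1 - P(none) = 1 - (1-p)^n
p = 8/100 = 0.08
1 - p = 0.92
(1 - p)^50 = 0.92^50 = 0.015466
P(at least one) = 1 - 0.015466 = 0.9845

0.9845


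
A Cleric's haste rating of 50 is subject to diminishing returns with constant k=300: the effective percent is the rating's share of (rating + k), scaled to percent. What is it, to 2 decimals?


effective% = rating / (rating + k) * 100
= 50 / (50 + 300) * 100
= 50 / 350 * 100
= 0.142857 * 100
= 14.29%

14.29%


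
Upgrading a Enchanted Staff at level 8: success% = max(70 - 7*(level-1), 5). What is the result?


raw_rate = 70 - 7 * (8 - 1)
= 70 - 7 * 7
= 70 - 49
= 21
Apply floor: max(21, 5) = 21%

21%


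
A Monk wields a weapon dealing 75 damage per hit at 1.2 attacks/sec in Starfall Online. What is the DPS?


DPS = damage * attack_speed
= 75 * 1.2
= 90.0

90.0 DPS


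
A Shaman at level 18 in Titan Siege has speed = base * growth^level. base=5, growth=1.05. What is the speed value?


value = base * growth^level
= 5 * 1.05^18
= 5 * 2.406619
= 12.03

12.03 speed


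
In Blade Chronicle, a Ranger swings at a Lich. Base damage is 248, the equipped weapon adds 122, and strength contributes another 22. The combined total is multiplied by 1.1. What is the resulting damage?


Sum base + weapon + str = 248 + 122 + 22 = 392
Multiply by 1.1:
392 * 1.1 = 431.2

431.2 damage


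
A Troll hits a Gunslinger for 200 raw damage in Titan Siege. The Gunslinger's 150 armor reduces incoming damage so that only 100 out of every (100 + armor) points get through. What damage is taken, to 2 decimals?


actual = 200 * 100 / (100 + 150)
= 200 * 100 / 250
= 20000 / 250
= 80.00

80.00 damage


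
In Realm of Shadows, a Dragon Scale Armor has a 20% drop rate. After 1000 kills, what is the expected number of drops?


Expected drops = kills * (drop_rate / 100)
= 1000 * (20 / 100)
= 1000 * 0.2
= 200.0

200.0 drops


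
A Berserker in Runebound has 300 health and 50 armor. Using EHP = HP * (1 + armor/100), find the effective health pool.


EHP = 300 * (1 + 50/100)
= 300 * (1 + 0.5)
= 300 * 1.5
= 450.0

450.0 EHP


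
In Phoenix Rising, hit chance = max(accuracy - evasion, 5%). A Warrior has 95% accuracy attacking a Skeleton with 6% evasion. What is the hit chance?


accuracy - evasion = 95 - 6 = 89
Apply floor: max(89, 5) = 89
Hit chance = 89%

89%


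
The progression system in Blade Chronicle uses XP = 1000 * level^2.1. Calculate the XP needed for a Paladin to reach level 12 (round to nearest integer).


XP = 1000 * level^2.1
Substitute level = 12:
XP = 1000 * 12^2.1
= 1000 * 184.6208
= 184621

184621 XP


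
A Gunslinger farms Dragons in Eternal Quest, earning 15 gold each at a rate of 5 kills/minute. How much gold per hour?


Gold per minute = 15 * 5 = 75
Gold per hour = 75 * 60 = 4500

4500 gold/hour


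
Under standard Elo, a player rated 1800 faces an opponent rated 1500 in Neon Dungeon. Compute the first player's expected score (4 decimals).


Elo expected score: Ea = 1/(1 + 10^((Rb-Ra)/400))
Rb - Ra = 1500 - 1800 = -300
(Rb-Ra)/400 = -300/400 = -0.75
10^-0.75 = 0.177828
Ea = 1/(1 + 0.177828) = 1/1.177828 = 0.8490

0.8490


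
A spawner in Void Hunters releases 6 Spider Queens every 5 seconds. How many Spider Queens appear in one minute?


Spawns per minute = count * (60 / interval)
= 6 * (60 / 5)
= 6 * 12.0
= 72.0

72.0 per minute


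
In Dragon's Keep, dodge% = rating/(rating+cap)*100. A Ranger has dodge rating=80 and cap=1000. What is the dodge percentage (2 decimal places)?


dodge% = 80 / (80 + 1000) * 100
= 80 / 1080 * 100
= 0.074074 * 100
= 7.41%

7.41%


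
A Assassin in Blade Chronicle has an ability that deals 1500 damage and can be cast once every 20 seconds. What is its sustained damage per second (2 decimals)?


DPS = damage / cooldown
= 1500 / 20
= 75.00

75.00 DPS


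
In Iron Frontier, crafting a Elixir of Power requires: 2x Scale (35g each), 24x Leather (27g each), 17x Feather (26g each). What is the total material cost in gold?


Cost breakdown:
  Scale: 2 * 35 = 70
  Leather: 24 * 27 = 648
  Feather: 17 * 26 = 442
Total = 70 + 648 + 442 = 1160

1160 gold


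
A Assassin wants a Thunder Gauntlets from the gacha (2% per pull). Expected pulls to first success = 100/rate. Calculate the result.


Expected pulls for a geometric distribution = 1/p = 100 / rate%
= 100 / 2
= 50.0

50.0 pulls


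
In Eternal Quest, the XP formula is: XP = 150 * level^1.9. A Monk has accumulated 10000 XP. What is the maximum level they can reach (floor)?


XP = 150 * level^1.9, so level = (XP / 150)^(1/1.9)
= (10000 / 150)^(1/1.9)
= 66.6667^0.5263
= 9.1191
Floor: level = 9

level 9


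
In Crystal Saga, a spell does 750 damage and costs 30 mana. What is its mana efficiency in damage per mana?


Efficiency = damage / mana
= 750 / 30
= 25.00

25.00 dmg/mana


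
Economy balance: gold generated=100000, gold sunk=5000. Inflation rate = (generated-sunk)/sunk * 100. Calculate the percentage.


Net gold = 100000 - 5000 = 95000
Inflation rate = net / sunk * 100 = 95000 / 5000 * 100
= 19.0 * 100
= 1900.00%

1900.00%


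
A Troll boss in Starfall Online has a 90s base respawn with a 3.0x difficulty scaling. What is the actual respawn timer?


Respawn time = base * multiplier
= 90 * 3.0
= 270.0 seconds

270.0 seconds


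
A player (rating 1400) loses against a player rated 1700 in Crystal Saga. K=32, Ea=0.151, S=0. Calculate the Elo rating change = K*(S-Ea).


Elo update: delta = K * (S - Ea), where S = 0 (loses)
S - Ea = 0 - 0.151 = -0.151
Rating change = 32 * -0.151
= -4.83

-4.83 rating points


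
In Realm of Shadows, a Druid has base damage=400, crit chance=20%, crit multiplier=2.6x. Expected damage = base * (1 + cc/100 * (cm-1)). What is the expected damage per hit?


E[dmg] = base * (1 + crit_chance * (crit_mult - 1))
cc as decimal = 20/100 = 0.2
cm - 1 = 2.6 - 1 = 1.6
Bonus factor = 0.2 * 1.6 = 0.32
Total multiplier = 1 + 0.32 = 1.32
Expected damage = 400 * 1.32 = 528.00

528.00 damage


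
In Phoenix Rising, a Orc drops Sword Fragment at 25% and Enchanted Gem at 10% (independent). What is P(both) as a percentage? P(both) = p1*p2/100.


For independent events, P(both) = P(A) * P(B)
= 25% * 10%
= 250 / 100 %
= 2.5%

2.5%


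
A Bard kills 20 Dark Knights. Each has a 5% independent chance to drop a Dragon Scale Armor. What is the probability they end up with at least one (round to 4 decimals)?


P(at least one) = 1 - P(none) = 1 - (1-p)^n
p = 5/100 = 0.05
1 - p = 0.95
(1 - p)^20 = 0.95^20 = 0.358486
P(at least one) = 1 - 0.358486 = 0.6415

0.6415


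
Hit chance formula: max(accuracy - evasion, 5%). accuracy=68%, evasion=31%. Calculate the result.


accuracy - evasion = 68 - 31 = 37
Apply floor: max(37, 5) = 37
Hit chance = 37%

37%


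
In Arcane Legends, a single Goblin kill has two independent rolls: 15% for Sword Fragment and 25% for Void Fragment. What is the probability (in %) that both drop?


For independent events, P(both) = P(A) * P(B)
= 15% * 25%
= 375 / 100 %
= 3.75%

3.75%


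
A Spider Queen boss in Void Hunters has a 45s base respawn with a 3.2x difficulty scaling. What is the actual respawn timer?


Respawn time = base * multiplier
= 45 * 3.2
= 144.0 seconds

144.0 seconds


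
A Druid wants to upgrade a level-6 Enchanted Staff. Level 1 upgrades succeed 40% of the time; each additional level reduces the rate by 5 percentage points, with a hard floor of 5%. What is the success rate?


raw_rate = 40 - 5 * (6 - 1)
= 40 - 5 * 5
= 40 - 25
= 15
Apply floor: max(15, 5) = 15%

15%


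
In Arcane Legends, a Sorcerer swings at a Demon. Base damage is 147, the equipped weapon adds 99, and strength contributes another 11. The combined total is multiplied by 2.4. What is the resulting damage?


Sum base + weapon + str = 147 + 99 + 11 = 257
Multiply by 2.4:
257 * 2.4 = 616.8

616.8 damage


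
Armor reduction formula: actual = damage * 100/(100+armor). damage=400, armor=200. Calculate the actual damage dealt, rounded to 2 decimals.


actual = 400 * 100 / (100 + 200)
= 400 * 100 / 300
= 40000 / 300
= 133.33

133.33 damage


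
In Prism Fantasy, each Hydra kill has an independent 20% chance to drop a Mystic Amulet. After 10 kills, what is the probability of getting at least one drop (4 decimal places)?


P(at least one) = 1 - P(none) = 1 - (1-p)^n
p = 20/100 = 0.2
1 - p = 0.8
(1 - p)^10 = 0.8^10 = 0.107374
P(at least one) = 1 - 0.107374 = 0.8926

0.8926


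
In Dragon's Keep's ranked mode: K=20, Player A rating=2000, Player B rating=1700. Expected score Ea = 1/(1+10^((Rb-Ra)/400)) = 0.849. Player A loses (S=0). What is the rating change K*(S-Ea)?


Elo update: delta = K * (S - Ea), where S = 0 (loses)
S - Ea = 0 - 0.849 = -0.849
Rating change = 20 * -0.849
= -16.98

-16.98 rating points


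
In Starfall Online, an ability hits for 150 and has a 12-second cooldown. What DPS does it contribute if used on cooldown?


DPS = damage / cooldown
= 150 / 12
= 12.50

12.50 DPS


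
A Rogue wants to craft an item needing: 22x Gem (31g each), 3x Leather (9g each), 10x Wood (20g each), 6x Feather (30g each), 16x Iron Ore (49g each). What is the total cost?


Cost breakdown:
  Gem: 22 * 31 = 682
  Leather: 3 * 9 = 27
  Wood: 10 * 20 = 200
  Feather: 6 * 30 = 180
  Iron Ore: 16 * 49 = 784
Total = 682 + 27 + 200 + 180 + 784 = 1873

1873 gold


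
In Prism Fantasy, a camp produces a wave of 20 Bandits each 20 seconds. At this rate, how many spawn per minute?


Spawns per minute = count * (60 / interval)
= 20 * (60 / 20)
= 20 * 3.0
= 60.0

60.0 per minute


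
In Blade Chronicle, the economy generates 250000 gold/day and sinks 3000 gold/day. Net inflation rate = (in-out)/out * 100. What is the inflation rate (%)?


Net gold = 250000 - 3000 = 247000
Inflation rate = net / sunk * 100 = 247000 / 3000 * 100
= 82.333333 * 100
= 8233.33%

8233.33%


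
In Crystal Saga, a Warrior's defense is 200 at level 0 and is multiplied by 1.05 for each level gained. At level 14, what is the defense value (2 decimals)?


value = base * growth^level
= 200 * 1.05^14
= 200 * 1.979932
= 395.99

395.99 defense


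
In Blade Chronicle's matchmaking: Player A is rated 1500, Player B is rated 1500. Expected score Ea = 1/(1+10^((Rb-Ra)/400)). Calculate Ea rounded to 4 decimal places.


Elo expected score: Ea = 1/(1 + 10^((Rb-Ra)/400))
Rb - Ra = 1500 - 1500 = 0
(Rb-Ra)/400 = 0/400 = 0.0
10^0.0 = 1.0
Ea = 1/(1 + 1.0) = 1/2.0 = 0.5000

0.5000


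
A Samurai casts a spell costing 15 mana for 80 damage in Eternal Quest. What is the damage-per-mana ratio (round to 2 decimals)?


Efficiency = damage / mana
= 80 / 15
= 5.33

5.33 dmg/mana


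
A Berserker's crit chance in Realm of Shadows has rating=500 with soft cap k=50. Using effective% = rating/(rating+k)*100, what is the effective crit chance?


effective% = rating / (rating + k) * 100
= 500 / (500 + 50) * 100
= 500 / 550 * 100
= 0.909091 * 100
= 90.91%

90.91%


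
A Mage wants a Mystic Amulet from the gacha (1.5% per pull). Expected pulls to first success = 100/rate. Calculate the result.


Expected pulls for a geometric distribution = 1/p = 100 / rate%
= 100 / 1.5
= 66.67

66.67 pulls


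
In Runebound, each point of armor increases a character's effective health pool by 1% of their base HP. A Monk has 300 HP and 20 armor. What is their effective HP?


EHP = 300 * (1 + 20/100)
= 300 * (1 + 0.2)
= 300 * 1.2
= 360.0

360.0 EHP


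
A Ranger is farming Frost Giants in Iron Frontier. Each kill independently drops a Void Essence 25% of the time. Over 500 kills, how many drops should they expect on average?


Expected drops = kills * (drop_rate / 100)
= 500 * (25 / 100)
= 500 * 0.25
= 125.0

125.0 drops


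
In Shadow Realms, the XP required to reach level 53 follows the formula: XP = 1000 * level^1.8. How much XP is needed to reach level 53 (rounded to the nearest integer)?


XP = 1000 * level^1.8
Substitute level = 53:
XP = 1000 * 53^1.8
= 1000 * 1269.6867
= 1269687

1269687 XP


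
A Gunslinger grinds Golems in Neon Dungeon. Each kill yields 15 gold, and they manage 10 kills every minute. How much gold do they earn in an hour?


Gold per minute = 15 * 10 = 150
Gold per hour = 150 * 60 = 9000

9000 gold/hour


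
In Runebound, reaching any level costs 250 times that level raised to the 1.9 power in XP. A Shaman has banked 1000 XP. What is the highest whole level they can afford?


XP = 250 * level^1.9, so level = (XP / 250)^(1/1.9)
= (1000 / 250)^(1/1.9)
= 4.0^0.5263
= 2.0743
Floor: level = 2

level 2


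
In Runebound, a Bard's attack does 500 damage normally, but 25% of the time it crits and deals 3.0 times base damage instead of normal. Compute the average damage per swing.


E[dmg] = base * (1 + crit_chance * (crit_mult - 1))
cc as decimal = 25/100 = 0.25
cm - 1 = 3.0 - 1 = 2.0
Bonus factor = 0.25 * 2.0 = 0.5
Total multiplier = 1 + 0.5 = 1.5
Expected damage = 500 * 1.5 = 750.00

750.00 damage


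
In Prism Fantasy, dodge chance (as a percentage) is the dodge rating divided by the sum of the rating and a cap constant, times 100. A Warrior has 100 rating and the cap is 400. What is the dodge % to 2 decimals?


dodge% = 100 / (100 + 400) * 100
= 100 / 500 * 100
= 0.2 * 100
= 20.00%

20.00%


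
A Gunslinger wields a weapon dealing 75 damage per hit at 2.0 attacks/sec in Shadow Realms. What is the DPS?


DPS = damage * attack_speed
= 75 * 2.0
= 150.0

150.0 DPS


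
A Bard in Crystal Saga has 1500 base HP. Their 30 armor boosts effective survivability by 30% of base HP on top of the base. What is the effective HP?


EHP = 1500 * (1 + 30/100)
= 1500 * (1 + 0.3)
= 1500 * 1.3
= 1950.0

1950.0 EHP


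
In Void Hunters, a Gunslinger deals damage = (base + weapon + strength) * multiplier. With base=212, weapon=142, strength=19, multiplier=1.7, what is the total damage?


Sum base + weapon + str = 212 + 142 + 19 = 373
Multiply by 1.7:
373 * 1.7 = 634.1

634.1 damage


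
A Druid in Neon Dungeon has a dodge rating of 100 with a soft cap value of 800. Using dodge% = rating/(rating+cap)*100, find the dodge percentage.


dodge% = 100 / (100 + 800) * 100
= 100 / 900 * 100
= 0.111111 * 100
= 11.11%

11.11%


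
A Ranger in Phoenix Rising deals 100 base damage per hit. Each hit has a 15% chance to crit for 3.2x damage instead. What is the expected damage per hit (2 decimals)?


E[dmg] = base * (1 + crit_chance * (crit_mult - 1))
cc as decimal = 15/100 = 0.15
cm - 1 = 3.2 - 1 = 2.2
Bonus factor = 0.15 * 2.2 = 0.33
Total multiplier = 1 + 0.33 = 1.33
Expected damage = 100 * 1.33 = 133.00

133.00 damage


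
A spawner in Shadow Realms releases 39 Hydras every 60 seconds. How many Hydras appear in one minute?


Spawns per minute = count * (60 / interval)
= 39 * (60 / 60)
= 39 * 1.0
= 39.0

39.0 per minute


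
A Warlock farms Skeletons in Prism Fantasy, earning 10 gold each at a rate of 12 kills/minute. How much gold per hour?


Gold per minute = 10 * 12 = 120
Gold per hour = 120 * 60 = 7200

7200 gold/hour


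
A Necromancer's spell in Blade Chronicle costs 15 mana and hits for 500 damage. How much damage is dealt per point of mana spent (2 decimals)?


Efficiency = damage / mana
= 500 / 15
= 33.33

33.33 dmg/mana


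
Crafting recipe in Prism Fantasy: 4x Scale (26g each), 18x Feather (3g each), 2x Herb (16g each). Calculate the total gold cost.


Cost breakdown:
  Scale: 4 * 26 = 104
  Feather: 18 * 3 = 54
  Herb: 2 * 16 = 32
Total = 104 + 54 + 32 = 190

190 gold


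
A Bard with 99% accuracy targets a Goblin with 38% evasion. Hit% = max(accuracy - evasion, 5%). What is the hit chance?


accuracy - evasion = 99 - 38 = 61
Apply floor: max(61, 5) = 61
Hit chance = 61%

61%


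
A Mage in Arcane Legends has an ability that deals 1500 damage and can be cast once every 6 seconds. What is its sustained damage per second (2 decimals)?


DPS = damage / cooldown
= 1500 / 6
= 250.00

250.00 DPS


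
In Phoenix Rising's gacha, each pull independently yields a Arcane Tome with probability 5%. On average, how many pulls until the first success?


Expected pulls for a geometric distribution = 1/p = 100 / rate%
= 100 / 5
= 20.0

20.0 pulls


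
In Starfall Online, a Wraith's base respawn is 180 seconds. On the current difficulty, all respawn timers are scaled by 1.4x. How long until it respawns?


Respawn time = base * multiplier
= 180 * 1.4
= 252.0 seconds

252.0 seconds


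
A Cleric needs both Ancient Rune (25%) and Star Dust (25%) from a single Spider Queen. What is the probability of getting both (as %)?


For independent events, P(both) = P(A) * P(B)
= 25% * 25%
= 625 / 100 %
= 6.25%

6.25%


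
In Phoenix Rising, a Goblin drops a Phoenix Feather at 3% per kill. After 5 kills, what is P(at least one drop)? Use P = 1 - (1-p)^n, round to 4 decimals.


P(at least one) = 1 - P(none) = 1 - (1-p)^n
p = 3/100 = 0.03
1 - p = 0.97
(1 - p)^5 = 0.97^5 = 0.858734
P(at least one) = 1 - 0.858734 = 0.1413

0.1413


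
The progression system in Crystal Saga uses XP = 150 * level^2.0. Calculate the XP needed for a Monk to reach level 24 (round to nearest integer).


XP = 150 * level^2.0
Substitute level = 24:
XP = 150 * 24^2.0
= 150 * 576.0
= 86400

86400 XP


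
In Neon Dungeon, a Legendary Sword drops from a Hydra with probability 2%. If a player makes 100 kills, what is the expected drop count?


Expected drops = kills * (drop_rate / 100)
= 100 * (2 / 100)
= 100 * 0.02
= 2.0

2.0 drops


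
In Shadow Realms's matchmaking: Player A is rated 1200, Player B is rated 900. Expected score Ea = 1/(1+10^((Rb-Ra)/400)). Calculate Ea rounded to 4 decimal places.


Elo expected score: Ea = 1/(1 + 10^((Rb-Ra)/400))
Rb - Ra = 900 - 1200 = -300
(Rb-Ra)/400 = -300/400 = -0.75
10^-0.75 = 0.177828
Ea = 1/(1 + 0.177828) = 1/1.177828 = 0.8490

0.8490


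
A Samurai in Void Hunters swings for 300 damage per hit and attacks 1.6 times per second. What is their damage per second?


DPS = damage * attack_speed
= 300 * 1.6
= 480.0

480.0 DPS


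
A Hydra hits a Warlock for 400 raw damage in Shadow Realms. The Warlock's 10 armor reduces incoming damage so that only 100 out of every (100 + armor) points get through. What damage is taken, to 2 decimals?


actual = 400 * 100 / (100 + 10)
= 400 * 100 / 110
= 40000 / 110
= 363.64

363.64 damage


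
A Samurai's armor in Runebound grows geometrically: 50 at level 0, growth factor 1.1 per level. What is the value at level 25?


value = base * growth^level
= 50 * 1.1^25
= 50 * 10.834706
= 541.74

541.74 armor


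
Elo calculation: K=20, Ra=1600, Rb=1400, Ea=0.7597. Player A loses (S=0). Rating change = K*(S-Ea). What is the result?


Elo update: delta = K * (S - Ea), where S = 0 (loses)
S - Ea = 0 - 0.7597 = -0.7597
Rating change = 20 * -0.7597
= -15.19

-15.19 rating points


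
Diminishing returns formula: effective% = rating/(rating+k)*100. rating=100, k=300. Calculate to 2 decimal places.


effective% = rating / (rating + k) * 100
= 100 / (100 + 300) * 100
= 100 / 400 * 100
= 0.25 * 100
= 25.00%

25.00%


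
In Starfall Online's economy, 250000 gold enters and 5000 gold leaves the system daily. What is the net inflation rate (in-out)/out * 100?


Net gold = 250000 - 5000 = 245000
Inflation rate = net / sunk * 100 = 245000 / 5000 * 100
= 49.0 * 100
= 4900.00%

4900.00%


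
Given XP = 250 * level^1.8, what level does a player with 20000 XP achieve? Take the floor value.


XP = 250 * level^1.8, so level = (XP / 250)^(1/1.8)
= (20000 / 250)^(1/1.8)
= 80.0^0.5556
= 11.4096
Floor: level = 11

level 11


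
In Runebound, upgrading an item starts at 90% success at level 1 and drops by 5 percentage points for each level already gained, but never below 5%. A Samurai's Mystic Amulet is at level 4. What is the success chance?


raw_rate = 90 - 5 * (4 - 1)
= 90 - 5 * 3
= 90 - 15
= 75
Apply floor: max(75, 5) = 75%

75%


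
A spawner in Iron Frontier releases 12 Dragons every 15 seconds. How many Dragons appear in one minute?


Spawns per minute = count * (60 / interval)
= 12 * (60 / 15)
= 12 * 4.0
= 48.0

48.0 per minute


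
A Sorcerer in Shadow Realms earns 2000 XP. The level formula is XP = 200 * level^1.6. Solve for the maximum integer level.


XP = 200 * level^1.6, so level = (XP / 200)^(1/1.6)
= (2000 / 200)^(1/1.6)
= 10.0^0.625
= 4.217
Floor: level = 4

level 4


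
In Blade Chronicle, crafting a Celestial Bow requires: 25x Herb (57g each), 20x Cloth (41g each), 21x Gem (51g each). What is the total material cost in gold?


Cost breakdown:
  Herb: 25 * 57 = 1425
  Cloth: 20 * 41 = 820
  Gem: 21 * 51 = 1071
Total = 1425 + 820 + 1071 = 3316

3316 gold


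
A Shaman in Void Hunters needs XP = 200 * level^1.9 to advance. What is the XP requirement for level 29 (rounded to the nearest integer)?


XP = 200 * level^1.9
Substitute level = 29:
XP = 200 * 29^1.9
= 200 * 600.5597
= 120112

120112 XP


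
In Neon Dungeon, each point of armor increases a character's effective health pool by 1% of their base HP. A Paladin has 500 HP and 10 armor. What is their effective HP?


EHP = 500 * (1 + 10/100)
= 500 * (1 + 0.1)
= 500 * 1.1
= 550.0

550.0 EHP


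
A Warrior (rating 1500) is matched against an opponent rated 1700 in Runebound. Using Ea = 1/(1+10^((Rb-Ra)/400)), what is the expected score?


Elo expected score: Ea = 1/(1 + 10^((Rb-Ra)/400))
Rb - Ra = 1700 - 1500 = 200
(Rb-Ra)/400 = 200/400 = 0.5
10^0.5 = 3.162278
Ea = 1/(1 + 3.162278) = 1/4.162278 = 0.2403

0.2403


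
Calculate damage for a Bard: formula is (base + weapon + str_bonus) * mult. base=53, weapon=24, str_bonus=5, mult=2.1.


Sum base + weapon + str = 53 + 24 + 5 = 82
Multiply by 2.1:
82 * 2.1 = 172.2

172.2 damage
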